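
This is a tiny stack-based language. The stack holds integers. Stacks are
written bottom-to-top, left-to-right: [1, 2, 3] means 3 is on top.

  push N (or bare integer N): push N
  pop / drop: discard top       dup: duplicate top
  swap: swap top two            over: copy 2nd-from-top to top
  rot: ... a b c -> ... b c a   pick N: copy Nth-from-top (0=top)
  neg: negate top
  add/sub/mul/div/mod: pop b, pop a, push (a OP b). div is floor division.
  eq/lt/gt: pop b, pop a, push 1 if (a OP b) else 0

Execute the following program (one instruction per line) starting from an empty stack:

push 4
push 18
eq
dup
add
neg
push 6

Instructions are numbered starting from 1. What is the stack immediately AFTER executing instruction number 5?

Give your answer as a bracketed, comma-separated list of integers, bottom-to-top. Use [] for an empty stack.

Answer: [0]

Derivation:
Step 1 ('push 4'): [4]
Step 2 ('push 18'): [4, 18]
Step 3 ('eq'): [0]
Step 4 ('dup'): [0, 0]
Step 5 ('add'): [0]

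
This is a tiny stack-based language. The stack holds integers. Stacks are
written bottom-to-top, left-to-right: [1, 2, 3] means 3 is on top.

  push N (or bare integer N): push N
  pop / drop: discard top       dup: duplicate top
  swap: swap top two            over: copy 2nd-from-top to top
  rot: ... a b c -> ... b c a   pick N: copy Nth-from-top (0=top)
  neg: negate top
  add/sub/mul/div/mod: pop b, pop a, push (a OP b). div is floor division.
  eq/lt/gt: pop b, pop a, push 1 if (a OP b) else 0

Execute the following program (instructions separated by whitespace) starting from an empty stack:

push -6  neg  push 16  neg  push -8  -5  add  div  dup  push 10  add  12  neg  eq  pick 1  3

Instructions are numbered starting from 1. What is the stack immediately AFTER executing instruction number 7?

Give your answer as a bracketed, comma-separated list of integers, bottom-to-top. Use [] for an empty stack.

Answer: [6, -16, -13]

Derivation:
Step 1 ('push -6'): [-6]
Step 2 ('neg'): [6]
Step 3 ('push 16'): [6, 16]
Step 4 ('neg'): [6, -16]
Step 5 ('push -8'): [6, -16, -8]
Step 6 ('-5'): [6, -16, -8, -5]
Step 7 ('add'): [6, -16, -13]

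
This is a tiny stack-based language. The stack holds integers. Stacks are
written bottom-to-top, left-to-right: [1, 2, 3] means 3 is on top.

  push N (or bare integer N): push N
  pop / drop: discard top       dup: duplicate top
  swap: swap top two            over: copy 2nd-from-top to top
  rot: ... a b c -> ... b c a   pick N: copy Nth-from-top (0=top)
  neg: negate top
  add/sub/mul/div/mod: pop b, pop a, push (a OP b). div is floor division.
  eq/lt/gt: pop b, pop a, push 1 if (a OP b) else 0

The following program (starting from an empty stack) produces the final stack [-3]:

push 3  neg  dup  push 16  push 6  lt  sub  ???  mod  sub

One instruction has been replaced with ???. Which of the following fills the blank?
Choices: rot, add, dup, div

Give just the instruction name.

Answer: dup

Derivation:
Stack before ???: [-3, -3]
Stack after ???:  [-3, -3, -3]
Checking each choice:
  rot: stack underflow (need 3, have 2)
  add: stack underflow (need 2, have 1)
  dup: MATCH
  div: stack underflow (need 2, have 1)


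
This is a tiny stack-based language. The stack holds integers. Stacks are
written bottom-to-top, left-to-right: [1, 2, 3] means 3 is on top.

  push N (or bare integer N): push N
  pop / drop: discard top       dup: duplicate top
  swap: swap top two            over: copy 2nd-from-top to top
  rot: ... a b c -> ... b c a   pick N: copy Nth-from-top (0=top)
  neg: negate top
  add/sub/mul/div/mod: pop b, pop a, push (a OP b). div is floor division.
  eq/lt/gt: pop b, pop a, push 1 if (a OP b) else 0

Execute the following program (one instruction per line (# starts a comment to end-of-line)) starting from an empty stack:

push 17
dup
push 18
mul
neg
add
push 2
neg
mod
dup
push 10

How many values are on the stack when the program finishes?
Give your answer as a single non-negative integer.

Answer: 3

Derivation:
After 'push 17': stack = [17] (depth 1)
After 'dup': stack = [17, 17] (depth 2)
After 'push 18': stack = [17, 17, 18] (depth 3)
After 'mul': stack = [17, 306] (depth 2)
After 'neg': stack = [17, -306] (depth 2)
After 'add': stack = [-289] (depth 1)
After 'push 2': stack = [-289, 2] (depth 2)
After 'neg': stack = [-289, -2] (depth 2)
After 'mod': stack = [-1] (depth 1)
After 'dup': stack = [-1, -1] (depth 2)
After 'push 10': stack = [-1, -1, 10] (depth 3)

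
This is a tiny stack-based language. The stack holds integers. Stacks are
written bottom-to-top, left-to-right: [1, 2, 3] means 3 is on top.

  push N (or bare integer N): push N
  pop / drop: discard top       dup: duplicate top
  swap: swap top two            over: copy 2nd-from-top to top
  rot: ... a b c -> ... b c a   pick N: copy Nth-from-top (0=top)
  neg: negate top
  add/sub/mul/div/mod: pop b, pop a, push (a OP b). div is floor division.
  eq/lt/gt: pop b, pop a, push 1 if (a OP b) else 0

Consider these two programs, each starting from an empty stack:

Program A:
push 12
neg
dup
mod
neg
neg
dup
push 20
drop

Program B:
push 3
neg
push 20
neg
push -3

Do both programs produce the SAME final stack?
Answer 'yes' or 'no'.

Answer: no

Derivation:
Program A trace:
  After 'push 12': [12]
  After 'neg': [-12]
  After 'dup': [-12, -12]
  After 'mod': [0]
  After 'neg': [0]
  After 'neg': [0]
  After 'dup': [0, 0]
  After 'push 20': [0, 0, 20]
  After 'drop': [0, 0]
Program A final stack: [0, 0]

Program B trace:
  After 'push 3': [3]
  After 'neg': [-3]
  After 'push 20': [-3, 20]
  After 'neg': [-3, -20]
  After 'push -3': [-3, -20, -3]
Program B final stack: [-3, -20, -3]
Same: no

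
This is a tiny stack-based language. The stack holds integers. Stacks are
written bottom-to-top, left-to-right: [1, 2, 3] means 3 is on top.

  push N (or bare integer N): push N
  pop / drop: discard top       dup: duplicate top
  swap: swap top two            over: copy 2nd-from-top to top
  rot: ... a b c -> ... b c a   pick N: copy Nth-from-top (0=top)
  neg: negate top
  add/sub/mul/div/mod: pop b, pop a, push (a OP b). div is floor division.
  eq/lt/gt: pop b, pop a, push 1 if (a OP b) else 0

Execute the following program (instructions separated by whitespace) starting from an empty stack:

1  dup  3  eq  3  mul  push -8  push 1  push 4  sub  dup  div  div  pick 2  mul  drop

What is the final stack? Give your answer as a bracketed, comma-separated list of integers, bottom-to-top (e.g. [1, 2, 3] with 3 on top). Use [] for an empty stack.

After 'push 1': [1]
After 'dup': [1, 1]
After 'push 3': [1, 1, 3]
After 'eq': [1, 0]
After 'push 3': [1, 0, 3]
After 'mul': [1, 0]
After 'push -8': [1, 0, -8]
After 'push 1': [1, 0, -8, 1]
After 'push 4': [1, 0, -8, 1, 4]
After 'sub': [1, 0, -8, -3]
After 'dup': [1, 0, -8, -3, -3]
After 'div': [1, 0, -8, 1]
After 'div': [1, 0, -8]
After 'pick 2': [1, 0, -8, 1]
After 'mul': [1, 0, -8]
After 'drop': [1, 0]

Answer: [1, 0]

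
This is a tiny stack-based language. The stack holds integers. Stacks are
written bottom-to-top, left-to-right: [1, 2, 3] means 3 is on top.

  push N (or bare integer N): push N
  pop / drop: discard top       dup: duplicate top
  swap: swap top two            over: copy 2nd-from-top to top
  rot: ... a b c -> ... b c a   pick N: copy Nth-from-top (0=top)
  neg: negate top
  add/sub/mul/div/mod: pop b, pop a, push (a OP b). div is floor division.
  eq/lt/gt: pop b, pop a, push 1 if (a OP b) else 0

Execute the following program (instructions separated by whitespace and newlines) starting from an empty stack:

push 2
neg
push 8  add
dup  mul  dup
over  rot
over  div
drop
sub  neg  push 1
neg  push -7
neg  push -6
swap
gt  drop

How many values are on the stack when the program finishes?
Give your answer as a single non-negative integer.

After 'push 2': stack = [2] (depth 1)
After 'neg': stack = [-2] (depth 1)
After 'push 8': stack = [-2, 8] (depth 2)
After 'add': stack = [6] (depth 1)
After 'dup': stack = [6, 6] (depth 2)
After 'mul': stack = [36] (depth 1)
After 'dup': stack = [36, 36] (depth 2)
After 'over': stack = [36, 36, 36] (depth 3)
After 'rot': stack = [36, 36, 36] (depth 3)
After 'over': stack = [36, 36, 36, 36] (depth 4)
  ...
After 'sub': stack = [0] (depth 1)
After 'neg': stack = [0] (depth 1)
After 'push 1': stack = [0, 1] (depth 2)
After 'neg': stack = [0, -1] (depth 2)
After 'push -7': stack = [0, -1, -7] (depth 3)
After 'neg': stack = [0, -1, 7] (depth 3)
After 'push -6': stack = [0, -1, 7, -6] (depth 4)
After 'swap': stack = [0, -1, -6, 7] (depth 4)
After 'gt': stack = [0, -1, 0] (depth 3)
After 'drop': stack = [0, -1] (depth 2)

Answer: 2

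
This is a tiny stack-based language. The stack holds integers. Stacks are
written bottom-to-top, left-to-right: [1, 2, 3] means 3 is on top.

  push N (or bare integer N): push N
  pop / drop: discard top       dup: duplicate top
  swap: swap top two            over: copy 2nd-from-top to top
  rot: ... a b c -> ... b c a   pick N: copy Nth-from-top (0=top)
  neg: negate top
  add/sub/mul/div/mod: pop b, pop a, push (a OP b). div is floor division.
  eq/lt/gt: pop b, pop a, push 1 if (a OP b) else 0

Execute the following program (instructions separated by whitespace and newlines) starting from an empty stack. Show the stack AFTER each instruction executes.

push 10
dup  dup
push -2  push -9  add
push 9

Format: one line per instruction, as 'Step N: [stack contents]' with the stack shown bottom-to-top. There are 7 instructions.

Step 1: [10]
Step 2: [10, 10]
Step 3: [10, 10, 10]
Step 4: [10, 10, 10, -2]
Step 5: [10, 10, 10, -2, -9]
Step 6: [10, 10, 10, -11]
Step 7: [10, 10, 10, -11, 9]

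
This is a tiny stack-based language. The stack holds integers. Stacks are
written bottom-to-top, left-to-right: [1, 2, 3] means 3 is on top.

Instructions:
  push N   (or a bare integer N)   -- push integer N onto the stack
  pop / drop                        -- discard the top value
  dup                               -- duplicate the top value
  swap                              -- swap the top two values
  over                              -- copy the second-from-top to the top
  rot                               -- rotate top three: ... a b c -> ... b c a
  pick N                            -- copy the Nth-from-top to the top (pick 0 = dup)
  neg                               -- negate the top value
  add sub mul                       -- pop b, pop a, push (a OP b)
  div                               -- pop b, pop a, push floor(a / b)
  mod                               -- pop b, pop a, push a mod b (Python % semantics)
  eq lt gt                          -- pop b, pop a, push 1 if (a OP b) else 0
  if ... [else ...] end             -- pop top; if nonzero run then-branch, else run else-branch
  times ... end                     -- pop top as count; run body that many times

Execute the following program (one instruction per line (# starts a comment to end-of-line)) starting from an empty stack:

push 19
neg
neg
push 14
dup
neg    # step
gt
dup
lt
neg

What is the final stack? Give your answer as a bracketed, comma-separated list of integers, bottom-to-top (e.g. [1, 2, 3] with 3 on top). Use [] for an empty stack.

Answer: [19, 0]

Derivation:
After 'push 19': [19]
After 'neg': [-19]
After 'neg': [19]
After 'push 14': [19, 14]
After 'dup': [19, 14, 14]
After 'neg': [19, 14, -14]
After 'gt': [19, 1]
After 'dup': [19, 1, 1]
After 'lt': [19, 0]
After 'neg': [19, 0]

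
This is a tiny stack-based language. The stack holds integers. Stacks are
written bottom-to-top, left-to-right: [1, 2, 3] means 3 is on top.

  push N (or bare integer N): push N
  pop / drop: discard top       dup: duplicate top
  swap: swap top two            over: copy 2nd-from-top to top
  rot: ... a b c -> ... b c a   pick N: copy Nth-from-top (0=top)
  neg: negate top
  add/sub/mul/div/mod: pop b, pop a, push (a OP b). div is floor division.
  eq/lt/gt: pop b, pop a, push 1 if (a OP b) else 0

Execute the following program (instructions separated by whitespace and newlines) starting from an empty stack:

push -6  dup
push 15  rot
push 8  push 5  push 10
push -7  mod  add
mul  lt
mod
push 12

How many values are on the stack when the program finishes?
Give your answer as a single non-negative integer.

Answer: 3

Derivation:
After 'push -6': stack = [-6] (depth 1)
After 'dup': stack = [-6, -6] (depth 2)
After 'push 15': stack = [-6, -6, 15] (depth 3)
After 'rot': stack = [-6, 15, -6] (depth 3)
After 'push 8': stack = [-6, 15, -6, 8] (depth 4)
After 'push 5': stack = [-6, 15, -6, 8, 5] (depth 5)
After 'push 10': stack = [-6, 15, -6, 8, 5, 10] (depth 6)
After 'push -7': stack = [-6, 15, -6, 8, 5, 10, -7] (depth 7)
After 'mod': stack = [-6, 15, -6, 8, 5, -4] (depth 6)
After 'add': stack = [-6, 15, -6, 8, 1] (depth 5)
After 'mul': stack = [-6, 15, -6, 8] (depth 4)
After 'lt': stack = [-6, 15, 1] (depth 3)
After 'mod': stack = [-6, 0] (depth 2)
After 'push 12': stack = [-6, 0, 12] (depth 3)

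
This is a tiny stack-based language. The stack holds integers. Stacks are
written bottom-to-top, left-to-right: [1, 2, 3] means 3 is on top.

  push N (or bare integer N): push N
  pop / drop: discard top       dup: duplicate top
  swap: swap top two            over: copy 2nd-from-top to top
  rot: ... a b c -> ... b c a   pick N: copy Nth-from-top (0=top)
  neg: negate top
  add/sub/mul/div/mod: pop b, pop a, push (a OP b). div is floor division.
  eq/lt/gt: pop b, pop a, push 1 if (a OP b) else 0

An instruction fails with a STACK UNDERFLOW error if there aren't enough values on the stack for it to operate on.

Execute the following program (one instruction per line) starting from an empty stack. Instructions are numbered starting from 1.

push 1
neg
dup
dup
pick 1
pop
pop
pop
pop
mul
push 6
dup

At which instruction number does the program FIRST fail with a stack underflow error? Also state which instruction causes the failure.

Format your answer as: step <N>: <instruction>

Answer: step 10: mul

Derivation:
Step 1 ('push 1'): stack = [1], depth = 1
Step 2 ('neg'): stack = [-1], depth = 1
Step 3 ('dup'): stack = [-1, -1], depth = 2
Step 4 ('dup'): stack = [-1, -1, -1], depth = 3
Step 5 ('pick 1'): stack = [-1, -1, -1, -1], depth = 4
Step 6 ('pop'): stack = [-1, -1, -1], depth = 3
Step 7 ('pop'): stack = [-1, -1], depth = 2
Step 8 ('pop'): stack = [-1], depth = 1
Step 9 ('pop'): stack = [], depth = 0
Step 10 ('mul'): needs 2 value(s) but depth is 0 — STACK UNDERFLOW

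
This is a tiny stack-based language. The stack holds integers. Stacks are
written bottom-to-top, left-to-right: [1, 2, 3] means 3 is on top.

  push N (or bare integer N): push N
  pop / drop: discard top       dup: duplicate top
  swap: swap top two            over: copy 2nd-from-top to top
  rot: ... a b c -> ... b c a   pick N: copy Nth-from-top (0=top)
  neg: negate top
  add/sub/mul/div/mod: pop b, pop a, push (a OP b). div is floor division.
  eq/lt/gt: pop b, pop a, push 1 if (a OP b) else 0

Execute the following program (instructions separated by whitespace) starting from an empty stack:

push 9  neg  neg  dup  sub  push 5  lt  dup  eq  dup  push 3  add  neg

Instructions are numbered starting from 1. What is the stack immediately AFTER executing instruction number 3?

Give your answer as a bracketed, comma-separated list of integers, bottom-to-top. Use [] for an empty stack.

Answer: [9]

Derivation:
Step 1 ('push 9'): [9]
Step 2 ('neg'): [-9]
Step 3 ('neg'): [9]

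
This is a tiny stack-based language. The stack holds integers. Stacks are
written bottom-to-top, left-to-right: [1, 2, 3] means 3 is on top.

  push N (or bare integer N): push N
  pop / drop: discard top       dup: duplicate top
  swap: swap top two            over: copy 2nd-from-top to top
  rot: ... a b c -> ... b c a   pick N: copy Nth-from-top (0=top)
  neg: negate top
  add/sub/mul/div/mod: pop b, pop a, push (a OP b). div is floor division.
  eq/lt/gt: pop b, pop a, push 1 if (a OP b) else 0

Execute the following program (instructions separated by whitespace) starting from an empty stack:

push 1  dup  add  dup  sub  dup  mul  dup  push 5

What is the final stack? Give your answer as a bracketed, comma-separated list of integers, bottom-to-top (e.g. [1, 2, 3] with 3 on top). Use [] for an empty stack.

Answer: [0, 0, 5]

Derivation:
After 'push 1': [1]
After 'dup': [1, 1]
After 'add': [2]
After 'dup': [2, 2]
After 'sub': [0]
After 'dup': [0, 0]
After 'mul': [0]
After 'dup': [0, 0]
After 'push 5': [0, 0, 5]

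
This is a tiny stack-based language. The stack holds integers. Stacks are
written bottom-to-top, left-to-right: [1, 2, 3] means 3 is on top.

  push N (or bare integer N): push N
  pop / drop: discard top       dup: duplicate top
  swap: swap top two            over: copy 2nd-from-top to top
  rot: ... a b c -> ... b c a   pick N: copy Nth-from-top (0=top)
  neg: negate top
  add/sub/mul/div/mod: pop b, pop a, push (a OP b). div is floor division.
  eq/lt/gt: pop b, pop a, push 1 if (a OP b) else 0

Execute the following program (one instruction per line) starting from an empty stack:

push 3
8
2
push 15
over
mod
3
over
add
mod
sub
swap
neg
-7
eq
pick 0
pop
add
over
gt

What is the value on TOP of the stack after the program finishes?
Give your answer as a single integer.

Answer: 0

Derivation:
After 'push 3': [3]
After 'push 8': [3, 8]
After 'push 2': [3, 8, 2]
After 'push 15': [3, 8, 2, 15]
After 'over': [3, 8, 2, 15, 2]
After 'mod': [3, 8, 2, 1]
After 'push 3': [3, 8, 2, 1, 3]
After 'over': [3, 8, 2, 1, 3, 1]
After 'add': [3, 8, 2, 1, 4]
After 'mod': [3, 8, 2, 1]
After 'sub': [3, 8, 1]
After 'swap': [3, 1, 8]
After 'neg': [3, 1, -8]
After 'push -7': [3, 1, -8, -7]
After 'eq': [3, 1, 0]
After 'pick 0': [3, 1, 0, 0]
After 'pop': [3, 1, 0]
After 'add': [3, 1]
After 'over': [3, 1, 3]
After 'gt': [3, 0]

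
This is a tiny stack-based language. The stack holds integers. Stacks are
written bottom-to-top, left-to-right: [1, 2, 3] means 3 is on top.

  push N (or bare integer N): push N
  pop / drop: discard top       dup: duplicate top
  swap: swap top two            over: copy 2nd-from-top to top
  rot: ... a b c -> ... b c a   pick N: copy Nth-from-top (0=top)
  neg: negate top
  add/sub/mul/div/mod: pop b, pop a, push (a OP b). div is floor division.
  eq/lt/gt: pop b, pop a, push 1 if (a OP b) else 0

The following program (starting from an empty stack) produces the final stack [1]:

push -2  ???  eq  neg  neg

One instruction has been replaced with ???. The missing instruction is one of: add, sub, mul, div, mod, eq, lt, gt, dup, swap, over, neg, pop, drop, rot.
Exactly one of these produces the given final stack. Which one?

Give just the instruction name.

Stack before ???: [-2]
Stack after ???:  [-2, -2]
The instruction that transforms [-2] -> [-2, -2] is: dup

Answer: dup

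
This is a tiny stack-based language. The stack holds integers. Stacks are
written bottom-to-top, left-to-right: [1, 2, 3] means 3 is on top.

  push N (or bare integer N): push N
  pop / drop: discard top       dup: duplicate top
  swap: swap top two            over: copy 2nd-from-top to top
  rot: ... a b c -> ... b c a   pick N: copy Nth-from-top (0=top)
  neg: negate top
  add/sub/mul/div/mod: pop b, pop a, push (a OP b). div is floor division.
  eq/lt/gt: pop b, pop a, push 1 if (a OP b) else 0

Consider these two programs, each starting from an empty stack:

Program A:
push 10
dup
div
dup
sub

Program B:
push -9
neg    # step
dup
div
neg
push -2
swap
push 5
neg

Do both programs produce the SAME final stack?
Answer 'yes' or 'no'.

Program A trace:
  After 'push 10': [10]
  After 'dup': [10, 10]
  After 'div': [1]
  After 'dup': [1, 1]
  After 'sub': [0]
Program A final stack: [0]

Program B trace:
  After 'push -9': [-9]
  After 'neg': [9]
  After 'dup': [9, 9]
  After 'div': [1]
  After 'neg': [-1]
  After 'push -2': [-1, -2]
  After 'swap': [-2, -1]
  After 'push 5': [-2, -1, 5]
  After 'neg': [-2, -1, -5]
Program B final stack: [-2, -1, -5]
Same: no

Answer: no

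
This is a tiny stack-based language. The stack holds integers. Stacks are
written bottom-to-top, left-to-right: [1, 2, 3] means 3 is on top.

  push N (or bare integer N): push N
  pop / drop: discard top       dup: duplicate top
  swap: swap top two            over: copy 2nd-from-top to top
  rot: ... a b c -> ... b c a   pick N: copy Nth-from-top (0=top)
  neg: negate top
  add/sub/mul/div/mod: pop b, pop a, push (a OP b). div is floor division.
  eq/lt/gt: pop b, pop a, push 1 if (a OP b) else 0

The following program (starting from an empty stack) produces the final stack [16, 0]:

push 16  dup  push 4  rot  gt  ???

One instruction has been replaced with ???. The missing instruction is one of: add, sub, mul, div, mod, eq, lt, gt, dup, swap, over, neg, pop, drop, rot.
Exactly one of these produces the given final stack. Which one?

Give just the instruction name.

Stack before ???: [16, 0]
Stack after ???:  [16, 0]
The instruction that transforms [16, 0] -> [16, 0] is: neg

Answer: neg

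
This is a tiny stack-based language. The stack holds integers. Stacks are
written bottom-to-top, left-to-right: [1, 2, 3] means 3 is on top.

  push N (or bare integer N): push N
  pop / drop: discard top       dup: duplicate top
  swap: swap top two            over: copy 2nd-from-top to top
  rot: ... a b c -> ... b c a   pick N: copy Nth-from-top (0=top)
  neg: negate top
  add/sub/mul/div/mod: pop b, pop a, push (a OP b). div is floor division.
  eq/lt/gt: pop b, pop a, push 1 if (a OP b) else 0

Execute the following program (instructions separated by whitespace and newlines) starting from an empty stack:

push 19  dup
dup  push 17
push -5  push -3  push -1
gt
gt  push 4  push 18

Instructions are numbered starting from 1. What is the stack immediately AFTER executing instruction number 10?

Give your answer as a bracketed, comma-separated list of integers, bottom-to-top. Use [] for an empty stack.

Answer: [19, 19, 19, 17, 0, 4]

Derivation:
Step 1 ('push 19'): [19]
Step 2 ('dup'): [19, 19]
Step 3 ('dup'): [19, 19, 19]
Step 4 ('push 17'): [19, 19, 19, 17]
Step 5 ('push -5'): [19, 19, 19, 17, -5]
Step 6 ('push -3'): [19, 19, 19, 17, -5, -3]
Step 7 ('push -1'): [19, 19, 19, 17, -5, -3, -1]
Step 8 ('gt'): [19, 19, 19, 17, -5, 0]
Step 9 ('gt'): [19, 19, 19, 17, 0]
Step 10 ('push 4'): [19, 19, 19, 17, 0, 4]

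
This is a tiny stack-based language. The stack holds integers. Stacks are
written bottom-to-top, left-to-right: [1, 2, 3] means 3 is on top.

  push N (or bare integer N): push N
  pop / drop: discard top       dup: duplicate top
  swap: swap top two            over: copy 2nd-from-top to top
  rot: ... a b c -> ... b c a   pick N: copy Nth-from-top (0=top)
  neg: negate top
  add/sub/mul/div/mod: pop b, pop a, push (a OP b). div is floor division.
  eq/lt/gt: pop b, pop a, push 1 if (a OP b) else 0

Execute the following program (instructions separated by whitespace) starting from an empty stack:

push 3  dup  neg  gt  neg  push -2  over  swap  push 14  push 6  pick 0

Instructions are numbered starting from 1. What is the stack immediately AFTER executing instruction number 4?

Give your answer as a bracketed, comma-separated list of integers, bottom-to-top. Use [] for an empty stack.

Answer: [1]

Derivation:
Step 1 ('push 3'): [3]
Step 2 ('dup'): [3, 3]
Step 3 ('neg'): [3, -3]
Step 4 ('gt'): [1]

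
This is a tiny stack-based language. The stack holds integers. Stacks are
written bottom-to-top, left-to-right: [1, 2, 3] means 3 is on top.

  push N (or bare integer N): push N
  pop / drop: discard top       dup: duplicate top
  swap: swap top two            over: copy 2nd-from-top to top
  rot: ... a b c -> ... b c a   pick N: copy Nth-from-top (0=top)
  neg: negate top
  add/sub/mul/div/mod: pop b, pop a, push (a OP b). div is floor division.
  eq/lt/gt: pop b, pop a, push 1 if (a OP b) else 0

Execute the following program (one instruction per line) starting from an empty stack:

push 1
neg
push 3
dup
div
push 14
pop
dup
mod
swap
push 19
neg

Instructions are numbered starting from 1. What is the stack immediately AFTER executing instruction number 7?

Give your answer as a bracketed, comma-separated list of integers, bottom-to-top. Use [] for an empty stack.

Answer: [-1, 1]

Derivation:
Step 1 ('push 1'): [1]
Step 2 ('neg'): [-1]
Step 3 ('push 3'): [-1, 3]
Step 4 ('dup'): [-1, 3, 3]
Step 5 ('div'): [-1, 1]
Step 6 ('push 14'): [-1, 1, 14]
Step 7 ('pop'): [-1, 1]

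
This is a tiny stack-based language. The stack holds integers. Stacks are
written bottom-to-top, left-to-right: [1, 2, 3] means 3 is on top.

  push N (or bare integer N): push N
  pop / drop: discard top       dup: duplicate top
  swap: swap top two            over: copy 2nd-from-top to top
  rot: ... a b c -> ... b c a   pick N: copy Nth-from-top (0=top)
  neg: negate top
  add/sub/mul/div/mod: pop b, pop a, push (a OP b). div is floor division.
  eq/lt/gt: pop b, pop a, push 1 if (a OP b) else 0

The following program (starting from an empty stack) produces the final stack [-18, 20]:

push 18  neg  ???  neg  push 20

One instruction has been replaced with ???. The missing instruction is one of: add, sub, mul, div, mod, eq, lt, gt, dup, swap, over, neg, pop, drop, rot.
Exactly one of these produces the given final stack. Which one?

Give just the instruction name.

Answer: neg

Derivation:
Stack before ???: [-18]
Stack after ???:  [18]
The instruction that transforms [-18] -> [18] is: neg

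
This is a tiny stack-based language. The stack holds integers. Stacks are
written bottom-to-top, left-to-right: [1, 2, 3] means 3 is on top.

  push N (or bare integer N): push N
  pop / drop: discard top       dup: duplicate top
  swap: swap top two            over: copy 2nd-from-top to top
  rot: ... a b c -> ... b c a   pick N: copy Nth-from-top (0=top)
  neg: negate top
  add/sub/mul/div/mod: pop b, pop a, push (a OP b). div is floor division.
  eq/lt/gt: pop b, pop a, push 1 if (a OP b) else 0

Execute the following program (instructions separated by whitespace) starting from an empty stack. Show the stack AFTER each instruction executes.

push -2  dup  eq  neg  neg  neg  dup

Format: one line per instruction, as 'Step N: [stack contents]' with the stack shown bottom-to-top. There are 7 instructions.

Step 1: [-2]
Step 2: [-2, -2]
Step 3: [1]
Step 4: [-1]
Step 5: [1]
Step 6: [-1]
Step 7: [-1, -1]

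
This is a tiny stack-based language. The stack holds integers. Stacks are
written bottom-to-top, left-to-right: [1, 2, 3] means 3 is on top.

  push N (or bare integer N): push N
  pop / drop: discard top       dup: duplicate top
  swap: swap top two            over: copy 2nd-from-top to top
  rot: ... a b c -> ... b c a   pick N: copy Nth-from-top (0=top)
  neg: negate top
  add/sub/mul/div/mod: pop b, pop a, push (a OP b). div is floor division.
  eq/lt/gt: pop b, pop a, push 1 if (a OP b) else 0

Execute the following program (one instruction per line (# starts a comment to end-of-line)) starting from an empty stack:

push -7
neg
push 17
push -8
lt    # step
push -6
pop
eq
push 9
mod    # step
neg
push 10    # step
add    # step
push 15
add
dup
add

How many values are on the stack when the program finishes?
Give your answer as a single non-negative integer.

After 'push -7': stack = [-7] (depth 1)
After 'neg': stack = [7] (depth 1)
After 'push 17': stack = [7, 17] (depth 2)
After 'push -8': stack = [7, 17, -8] (depth 3)
After 'lt': stack = [7, 0] (depth 2)
After 'push -6': stack = [7, 0, -6] (depth 3)
After 'pop': stack = [7, 0] (depth 2)
After 'eq': stack = [0] (depth 1)
After 'push 9': stack = [0, 9] (depth 2)
After 'mod': stack = [0] (depth 1)
After 'neg': stack = [0] (depth 1)
After 'push 10': stack = [0, 10] (depth 2)
After 'add': stack = [10] (depth 1)
After 'push 15': stack = [10, 15] (depth 2)
After 'add': stack = [25] (depth 1)
After 'dup': stack = [25, 25] (depth 2)
After 'add': stack = [50] (depth 1)

Answer: 1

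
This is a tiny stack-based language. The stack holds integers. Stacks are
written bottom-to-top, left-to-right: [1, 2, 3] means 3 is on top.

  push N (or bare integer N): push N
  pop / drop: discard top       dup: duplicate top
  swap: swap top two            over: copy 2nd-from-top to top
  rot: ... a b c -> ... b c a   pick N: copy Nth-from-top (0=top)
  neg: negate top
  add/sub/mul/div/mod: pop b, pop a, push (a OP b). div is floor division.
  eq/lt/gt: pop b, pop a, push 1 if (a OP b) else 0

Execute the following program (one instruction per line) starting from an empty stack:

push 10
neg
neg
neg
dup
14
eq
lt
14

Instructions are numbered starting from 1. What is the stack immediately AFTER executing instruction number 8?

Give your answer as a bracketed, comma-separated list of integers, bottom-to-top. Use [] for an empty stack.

Answer: [1]

Derivation:
Step 1 ('push 10'): [10]
Step 2 ('neg'): [-10]
Step 3 ('neg'): [10]
Step 4 ('neg'): [-10]
Step 5 ('dup'): [-10, -10]
Step 6 ('14'): [-10, -10, 14]
Step 7 ('eq'): [-10, 0]
Step 8 ('lt'): [1]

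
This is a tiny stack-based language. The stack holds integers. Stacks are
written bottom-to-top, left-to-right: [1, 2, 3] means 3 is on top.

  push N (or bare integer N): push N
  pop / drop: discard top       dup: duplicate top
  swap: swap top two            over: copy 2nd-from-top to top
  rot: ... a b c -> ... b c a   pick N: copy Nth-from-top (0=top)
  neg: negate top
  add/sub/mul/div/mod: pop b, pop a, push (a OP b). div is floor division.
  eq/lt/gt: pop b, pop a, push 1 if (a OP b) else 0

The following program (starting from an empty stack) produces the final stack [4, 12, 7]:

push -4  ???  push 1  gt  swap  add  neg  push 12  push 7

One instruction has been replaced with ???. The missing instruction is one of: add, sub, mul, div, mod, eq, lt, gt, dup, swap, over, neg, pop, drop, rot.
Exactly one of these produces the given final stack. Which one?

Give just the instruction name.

Answer: dup

Derivation:
Stack before ???: [-4]
Stack after ???:  [-4, -4]
The instruction that transforms [-4] -> [-4, -4] is: dup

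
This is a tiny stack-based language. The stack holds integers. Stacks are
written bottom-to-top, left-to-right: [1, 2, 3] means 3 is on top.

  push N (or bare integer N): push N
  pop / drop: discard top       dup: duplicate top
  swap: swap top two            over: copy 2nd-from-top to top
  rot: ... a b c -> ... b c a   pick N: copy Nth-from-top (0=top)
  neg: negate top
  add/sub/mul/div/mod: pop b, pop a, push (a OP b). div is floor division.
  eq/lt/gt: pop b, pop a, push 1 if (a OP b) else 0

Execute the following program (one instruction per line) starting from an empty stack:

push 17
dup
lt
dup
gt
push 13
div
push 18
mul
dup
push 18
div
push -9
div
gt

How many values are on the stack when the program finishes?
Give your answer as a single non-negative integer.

Answer: 1

Derivation:
After 'push 17': stack = [17] (depth 1)
After 'dup': stack = [17, 17] (depth 2)
After 'lt': stack = [0] (depth 1)
After 'dup': stack = [0, 0] (depth 2)
After 'gt': stack = [0] (depth 1)
After 'push 13': stack = [0, 13] (depth 2)
After 'div': stack = [0] (depth 1)
After 'push 18': stack = [0, 18] (depth 2)
After 'mul': stack = [0] (depth 1)
After 'dup': stack = [0, 0] (depth 2)
After 'push 18': stack = [0, 0, 18] (depth 3)
After 'div': stack = [0, 0] (depth 2)
After 'push -9': stack = [0, 0, -9] (depth 3)
After 'div': stack = [0, 0] (depth 2)
After 'gt': stack = [0] (depth 1)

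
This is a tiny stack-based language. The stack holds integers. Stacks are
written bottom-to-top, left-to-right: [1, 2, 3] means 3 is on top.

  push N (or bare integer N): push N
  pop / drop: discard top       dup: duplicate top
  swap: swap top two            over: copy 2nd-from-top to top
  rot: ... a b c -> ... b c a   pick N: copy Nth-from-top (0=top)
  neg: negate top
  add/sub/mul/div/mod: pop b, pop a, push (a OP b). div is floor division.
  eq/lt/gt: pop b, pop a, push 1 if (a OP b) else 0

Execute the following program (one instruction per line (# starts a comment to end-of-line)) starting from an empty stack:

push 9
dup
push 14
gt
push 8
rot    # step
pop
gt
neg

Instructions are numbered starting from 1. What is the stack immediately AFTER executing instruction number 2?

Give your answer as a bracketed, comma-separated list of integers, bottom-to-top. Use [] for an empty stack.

Answer: [9, 9]

Derivation:
Step 1 ('push 9'): [9]
Step 2 ('dup'): [9, 9]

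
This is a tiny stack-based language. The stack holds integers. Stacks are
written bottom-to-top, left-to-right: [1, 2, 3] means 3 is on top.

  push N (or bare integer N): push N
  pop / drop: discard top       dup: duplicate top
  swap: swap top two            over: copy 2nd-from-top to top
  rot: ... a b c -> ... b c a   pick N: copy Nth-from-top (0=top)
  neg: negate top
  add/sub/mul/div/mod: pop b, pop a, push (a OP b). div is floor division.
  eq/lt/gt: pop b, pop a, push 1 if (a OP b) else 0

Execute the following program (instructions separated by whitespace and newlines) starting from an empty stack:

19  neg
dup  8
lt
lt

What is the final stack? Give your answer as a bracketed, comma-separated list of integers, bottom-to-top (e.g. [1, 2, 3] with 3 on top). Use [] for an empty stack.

Answer: [1]

Derivation:
After 'push 19': [19]
After 'neg': [-19]
After 'dup': [-19, -19]
After 'push 8': [-19, -19, 8]
After 'lt': [-19, 1]
After 'lt': [1]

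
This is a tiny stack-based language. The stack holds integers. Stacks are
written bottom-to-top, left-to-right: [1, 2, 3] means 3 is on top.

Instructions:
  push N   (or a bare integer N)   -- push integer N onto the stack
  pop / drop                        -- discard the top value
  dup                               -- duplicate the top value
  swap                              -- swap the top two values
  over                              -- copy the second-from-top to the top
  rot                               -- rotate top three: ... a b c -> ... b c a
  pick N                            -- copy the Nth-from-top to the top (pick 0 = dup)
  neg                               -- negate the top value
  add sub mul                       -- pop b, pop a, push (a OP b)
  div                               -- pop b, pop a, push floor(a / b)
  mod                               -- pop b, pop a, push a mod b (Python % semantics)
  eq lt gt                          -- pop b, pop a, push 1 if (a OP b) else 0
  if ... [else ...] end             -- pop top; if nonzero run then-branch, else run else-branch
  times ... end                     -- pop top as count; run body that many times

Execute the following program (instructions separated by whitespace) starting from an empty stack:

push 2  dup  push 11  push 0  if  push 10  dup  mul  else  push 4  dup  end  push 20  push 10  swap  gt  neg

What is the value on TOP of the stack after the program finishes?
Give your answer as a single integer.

After 'push 2': [2]
After 'dup': [2, 2]
After 'push 11': [2, 2, 11]
After 'push 0': [2, 2, 11, 0]
After 'if': [2, 2, 11]
After 'push 4': [2, 2, 11, 4]
After 'dup': [2, 2, 11, 4, 4]
After 'push 20': [2, 2, 11, 4, 4, 20]
After 'push 10': [2, 2, 11, 4, 4, 20, 10]
After 'swap': [2, 2, 11, 4, 4, 10, 20]
After 'gt': [2, 2, 11, 4, 4, 0]
After 'neg': [2, 2, 11, 4, 4, 0]

Answer: 0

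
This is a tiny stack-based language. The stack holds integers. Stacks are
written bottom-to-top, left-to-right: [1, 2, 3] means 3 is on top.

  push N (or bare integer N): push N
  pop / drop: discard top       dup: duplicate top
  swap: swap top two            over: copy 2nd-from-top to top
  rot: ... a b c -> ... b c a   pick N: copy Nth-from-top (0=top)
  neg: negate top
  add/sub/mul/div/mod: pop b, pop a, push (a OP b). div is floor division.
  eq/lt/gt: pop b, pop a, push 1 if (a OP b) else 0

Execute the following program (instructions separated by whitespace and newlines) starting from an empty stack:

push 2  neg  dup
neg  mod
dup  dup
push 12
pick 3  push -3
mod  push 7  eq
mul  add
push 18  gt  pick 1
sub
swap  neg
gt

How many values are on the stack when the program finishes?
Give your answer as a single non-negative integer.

After 'push 2': stack = [2] (depth 1)
After 'neg': stack = [-2] (depth 1)
After 'dup': stack = [-2, -2] (depth 2)
After 'neg': stack = [-2, 2] (depth 2)
After 'mod': stack = [0] (depth 1)
After 'dup': stack = [0, 0] (depth 2)
After 'dup': stack = [0, 0, 0] (depth 3)
After 'push 12': stack = [0, 0, 0, 12] (depth 4)
After 'pick 3': stack = [0, 0, 0, 12, 0] (depth 5)
After 'push -3': stack = [0, 0, 0, 12, 0, -3] (depth 6)
  ...
After 'eq': stack = [0, 0, 0, 12, 0] (depth 5)
After 'mul': stack = [0, 0, 0, 0] (depth 4)
After 'add': stack = [0, 0, 0] (depth 3)
After 'push 18': stack = [0, 0, 0, 18] (depth 4)
After 'gt': stack = [0, 0, 0] (depth 3)
After 'pick 1': stack = [0, 0, 0, 0] (depth 4)
After 'sub': stack = [0, 0, 0] (depth 3)
After 'swap': stack = [0, 0, 0] (depth 3)
After 'neg': stack = [0, 0, 0] (depth 3)
After 'gt': stack = [0, 0] (depth 2)

Answer: 2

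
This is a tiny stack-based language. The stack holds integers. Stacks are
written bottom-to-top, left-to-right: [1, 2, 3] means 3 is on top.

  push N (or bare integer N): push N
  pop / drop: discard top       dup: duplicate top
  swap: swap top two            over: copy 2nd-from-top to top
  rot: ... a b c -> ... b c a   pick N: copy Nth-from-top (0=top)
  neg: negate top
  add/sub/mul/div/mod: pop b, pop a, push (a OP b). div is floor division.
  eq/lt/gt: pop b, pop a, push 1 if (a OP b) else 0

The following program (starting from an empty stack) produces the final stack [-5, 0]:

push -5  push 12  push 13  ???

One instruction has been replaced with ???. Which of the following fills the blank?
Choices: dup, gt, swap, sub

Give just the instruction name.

Stack before ???: [-5, 12, 13]
Stack after ???:  [-5, 0]
Checking each choice:
  dup: produces [-5, 12, 13, 13]
  gt: MATCH
  swap: produces [-5, 13, 12]
  sub: produces [-5, -1]


Answer: gt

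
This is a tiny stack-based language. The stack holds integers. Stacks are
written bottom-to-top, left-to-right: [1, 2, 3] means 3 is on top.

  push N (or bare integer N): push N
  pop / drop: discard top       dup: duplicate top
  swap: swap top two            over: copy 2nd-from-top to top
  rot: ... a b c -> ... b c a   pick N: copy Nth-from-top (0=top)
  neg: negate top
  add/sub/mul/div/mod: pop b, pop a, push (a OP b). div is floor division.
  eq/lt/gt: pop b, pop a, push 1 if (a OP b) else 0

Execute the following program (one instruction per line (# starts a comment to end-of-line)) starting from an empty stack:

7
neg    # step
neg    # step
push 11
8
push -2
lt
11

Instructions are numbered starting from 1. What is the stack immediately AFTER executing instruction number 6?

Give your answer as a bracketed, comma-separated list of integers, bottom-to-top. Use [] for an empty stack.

Step 1 ('7'): [7]
Step 2 ('neg'): [-7]
Step 3 ('neg'): [7]
Step 4 ('push 11'): [7, 11]
Step 5 ('8'): [7, 11, 8]
Step 6 ('push -2'): [7, 11, 8, -2]

Answer: [7, 11, 8, -2]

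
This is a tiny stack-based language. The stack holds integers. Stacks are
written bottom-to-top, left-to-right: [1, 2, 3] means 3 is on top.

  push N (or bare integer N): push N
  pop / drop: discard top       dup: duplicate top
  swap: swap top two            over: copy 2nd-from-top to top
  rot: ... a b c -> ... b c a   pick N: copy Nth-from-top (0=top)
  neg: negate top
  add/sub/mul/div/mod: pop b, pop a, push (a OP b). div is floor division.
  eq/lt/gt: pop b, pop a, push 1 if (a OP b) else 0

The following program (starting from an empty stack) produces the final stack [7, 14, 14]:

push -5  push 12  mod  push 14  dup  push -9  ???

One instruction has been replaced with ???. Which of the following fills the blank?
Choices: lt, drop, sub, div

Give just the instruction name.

Answer: drop

Derivation:
Stack before ???: [7, 14, 14, -9]
Stack after ???:  [7, 14, 14]
Checking each choice:
  lt: produces [7, 14, 0]
  drop: MATCH
  sub: produces [7, 14, 23]
  div: produces [7, 14, -2]


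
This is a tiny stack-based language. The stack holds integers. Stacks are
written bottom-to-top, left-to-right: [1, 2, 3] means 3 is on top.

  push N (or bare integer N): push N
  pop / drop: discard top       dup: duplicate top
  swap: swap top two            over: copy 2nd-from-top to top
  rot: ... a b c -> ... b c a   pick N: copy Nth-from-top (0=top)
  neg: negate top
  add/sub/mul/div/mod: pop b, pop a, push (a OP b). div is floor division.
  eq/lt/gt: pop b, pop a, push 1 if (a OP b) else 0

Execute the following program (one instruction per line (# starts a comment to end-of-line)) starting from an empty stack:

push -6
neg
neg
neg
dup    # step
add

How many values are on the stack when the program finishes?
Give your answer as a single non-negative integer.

Answer: 1

Derivation:
After 'push -6': stack = [-6] (depth 1)
After 'neg': stack = [6] (depth 1)
After 'neg': stack = [-6] (depth 1)
After 'neg': stack = [6] (depth 1)
After 'dup': stack = [6, 6] (depth 2)
After 'add': stack = [12] (depth 1)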